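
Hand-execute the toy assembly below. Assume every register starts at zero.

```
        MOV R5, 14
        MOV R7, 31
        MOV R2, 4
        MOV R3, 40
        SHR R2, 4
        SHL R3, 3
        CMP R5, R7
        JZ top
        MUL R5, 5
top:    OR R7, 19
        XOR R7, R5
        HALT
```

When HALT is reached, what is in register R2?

0

R5=14
R7=31
R2=4
R3=40
R2=4>>4=0
R3=40<<3=320
CMP R5, R7  (cmp 14,31)
JZ top: not taken
R5=14*5=70
R7=31|19=31
R7=31^70=89
halt.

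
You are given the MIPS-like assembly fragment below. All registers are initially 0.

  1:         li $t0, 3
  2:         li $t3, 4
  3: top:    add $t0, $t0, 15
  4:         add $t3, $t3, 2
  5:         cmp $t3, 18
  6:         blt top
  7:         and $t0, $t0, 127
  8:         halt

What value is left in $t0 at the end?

108

li $t0, 3 → $t0=3
li $t3, 4 → $t3=4
add $t0, $t0, 15 → $t0=3+15=18
add $t3, $t3, 2 → $t3=4+2=6
cmp $t3, 18  (cmp 6,18)
blt top: taken
add $t0, $t0, 15 → $t0=18+15=33
add $t3, $t3, 2 → $t3=6+2=8
cmp $t3, 18  (cmp 8,18)
blt top: taken
add $t0, $t0, 15 → $t0=33+15=48
add $t3, $t3, 2 → $t3=8+2=10
cmp $t3, 18  (cmp 10,18)
blt top: taken
add $t0, $t0, 15 → $t0=48+15=63
add $t3, $t3, 2 → $t3=10+2=12
cmp $t3, 18  (cmp 12,18)
blt top: taken
add $t0, $t0, 15 → $t0=63+15=78
add $t3, $t3, 2 → $t3=12+2=14
cmp $t3, 18  (cmp 14,18)
blt top: taken
add $t0, $t0, 15 → $t0=78+15=93
add $t3, $t3, 2 → $t3=14+2=16
cmp $t3, 18  (cmp 16,18)
blt top: taken
add $t0, $t0, 15 → $t0=93+15=108
add $t3, $t3, 2 → $t3=16+2=18
cmp $t3, 18  (cmp 18,18)
blt top: not taken
and $t0, $t0, 127 → $t0=108&127=108
halt.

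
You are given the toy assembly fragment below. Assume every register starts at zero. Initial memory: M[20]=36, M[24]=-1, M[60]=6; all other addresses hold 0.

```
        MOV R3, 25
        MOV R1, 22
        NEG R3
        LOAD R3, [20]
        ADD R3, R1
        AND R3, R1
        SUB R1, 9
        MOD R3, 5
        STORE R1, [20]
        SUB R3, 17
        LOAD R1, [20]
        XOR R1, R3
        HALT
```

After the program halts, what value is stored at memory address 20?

R3=25
R1=22
R3=-(25)=-25
R3=M[20]=36
R3=36+22=58
R3=58&22=18
R1=22-9=13
R3=18%5=3
STORE R1, [20] → M[20]=13
R3=3-17=-14
R1=M[20]=13
R1=13^(-14)=-1
halt.

13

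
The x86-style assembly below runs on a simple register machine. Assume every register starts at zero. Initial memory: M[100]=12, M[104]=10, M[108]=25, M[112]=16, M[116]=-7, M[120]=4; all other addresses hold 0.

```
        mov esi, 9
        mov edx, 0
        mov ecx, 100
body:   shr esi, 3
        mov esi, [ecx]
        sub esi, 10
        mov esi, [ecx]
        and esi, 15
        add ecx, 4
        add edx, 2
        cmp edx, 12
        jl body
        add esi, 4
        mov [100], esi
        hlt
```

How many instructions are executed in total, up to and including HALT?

60

esi=9
edx=0
ecx=100
esi=9>>3=1
esi=M[100]=12
esi=12-10=2
esi=M[100]=12
esi=12&15=12
ecx=100+4=104
edx=0+2=2
cmp edx, 12  (cmp 2,12)
jl body: taken
esi=12>>3=1
esi=M[104]=10
esi=10-10=0
esi=M[104]=10
esi=10&15=10
ecx=104+4=108
edx=2+2=4
cmp edx, 12  (cmp 4,12)
jl body: taken
esi=10>>3=1
esi=M[108]=25
esi=25-10=15
esi=M[108]=25
esi=25&15=9
ecx=108+4=112
edx=4+2=6
cmp edx, 12  (cmp 6,12)
jl body: taken
esi=9>>3=1
esi=M[112]=16
esi=16-10=6
esi=M[112]=16
esi=16&15=0
ecx=112+4=116
edx=6+2=8
cmp edx, 12  (cmp 8,12)
jl body: taken
esi=0>>3=0
esi=M[116]=-7
esi=(-7)-10=-17
esi=M[116]=-7
esi=(-7)&15=9
ecx=116+4=120
edx=8+2=10
cmp edx, 12  (cmp 10,12)
jl body: taken
esi=9>>3=1
esi=M[120]=4
esi=4-10=-6
esi=M[120]=4
esi=4&15=4
ecx=120+4=124
edx=10+2=12
cmp edx, 12  (cmp 12,12)
jl body: not taken
esi=4+4=8
mov [100], esi → M[100]=8
halt.
Total executed instructions: 60.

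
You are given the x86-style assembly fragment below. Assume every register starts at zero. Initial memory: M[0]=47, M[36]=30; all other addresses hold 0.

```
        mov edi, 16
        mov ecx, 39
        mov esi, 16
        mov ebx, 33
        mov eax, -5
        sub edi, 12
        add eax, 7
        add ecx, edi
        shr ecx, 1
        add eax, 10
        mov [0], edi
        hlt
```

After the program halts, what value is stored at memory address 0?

4

after mov edi, 16: edi=16
after mov ecx, 39: ecx=39
after mov esi, 16: esi=16
after mov ebx, 33: ebx=33
after mov eax, -5: eax=-5
after sub edi, 12: edi=16-12=4
after add eax, 7: eax=(-5)+7=2
after add ecx, edi: ecx=39+4=43
after shr ecx, 1: ecx=43>>1=21
after add eax, 10: eax=2+10=12
mov [0], edi → M[0]=4
halt.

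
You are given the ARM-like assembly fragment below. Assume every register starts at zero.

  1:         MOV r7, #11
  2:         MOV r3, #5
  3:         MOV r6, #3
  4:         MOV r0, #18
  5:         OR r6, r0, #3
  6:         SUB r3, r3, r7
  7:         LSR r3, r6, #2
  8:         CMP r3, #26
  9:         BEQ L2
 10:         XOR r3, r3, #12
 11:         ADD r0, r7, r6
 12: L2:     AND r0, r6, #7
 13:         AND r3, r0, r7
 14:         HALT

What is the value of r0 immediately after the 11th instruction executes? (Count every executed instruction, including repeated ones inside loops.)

30

after MOV r7, #11: r7=11
after MOV r3, #5: r3=5
after MOV r6, #3: r6=3
after MOV r0, #18: r0=18
after OR r6, r0, #3: r6=18|3=19
after SUB r3, r3, r7: r3=5-11=-6
after LSR r3, r6, #2: r3=19>>2=4
CMP r3, #26  (cmp 4,26)
BEQ L2: not taken
after XOR r3, r3, #12: r3=4^12=8
after ADD r0, r7, r6: r0=11+19=30
After step 11: r0 = 30.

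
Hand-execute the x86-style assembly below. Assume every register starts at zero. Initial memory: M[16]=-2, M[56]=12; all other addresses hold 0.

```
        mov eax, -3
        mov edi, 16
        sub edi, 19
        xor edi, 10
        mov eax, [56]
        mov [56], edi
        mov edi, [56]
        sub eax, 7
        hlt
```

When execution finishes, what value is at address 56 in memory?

after mov eax, -3: eax=-3
after mov edi, 16: edi=16
after sub edi, 19: edi=16-19=-3
after xor edi, 10: edi=(-3)^10=-9
after mov eax, [56]: eax=M[56]=12
mov [56], edi → M[56]=-9
after mov edi, [56]: edi=M[56]=-9
after sub eax, 7: eax=12-7=5
halt.

-9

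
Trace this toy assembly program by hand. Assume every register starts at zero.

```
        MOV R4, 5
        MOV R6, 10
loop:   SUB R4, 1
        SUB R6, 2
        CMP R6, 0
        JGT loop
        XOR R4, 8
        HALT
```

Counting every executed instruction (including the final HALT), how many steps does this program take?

R4=5
R6=10
R4=5-1=4
R6=10-2=8
CMP R6, 0  (cmp 8,0)
JGT loop: taken
R4=4-1=3
R6=8-2=6
CMP R6, 0  (cmp 6,0)
JGT loop: taken
R4=3-1=2
R6=6-2=4
CMP R6, 0  (cmp 4,0)
JGT loop: taken
R4=2-1=1
R6=4-2=2
CMP R6, 0  (cmp 2,0)
JGT loop: taken
R4=1-1=0
R6=2-2=0
CMP R6, 0  (cmp 0,0)
JGT loop: not taken
R4=0^8=8
halt.
Total executed instructions: 24.

24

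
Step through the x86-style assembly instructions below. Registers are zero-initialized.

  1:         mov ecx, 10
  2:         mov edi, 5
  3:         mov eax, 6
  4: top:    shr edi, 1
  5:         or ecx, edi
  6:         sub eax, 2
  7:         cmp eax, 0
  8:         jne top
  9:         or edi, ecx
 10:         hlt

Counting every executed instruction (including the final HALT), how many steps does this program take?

ecx=10
edi=5
eax=6
edi=5>>1=2
ecx=10|2=10
eax=6-2=4
cmp eax, 0  (cmp 4,0)
jne top: taken
edi=2>>1=1
ecx=10|1=11
eax=4-2=2
cmp eax, 0  (cmp 2,0)
jne top: taken
edi=1>>1=0
ecx=11|0=11
eax=2-2=0
cmp eax, 0  (cmp 0,0)
jne top: not taken
edi=0|11=11
halt.
Total executed instructions: 20.

20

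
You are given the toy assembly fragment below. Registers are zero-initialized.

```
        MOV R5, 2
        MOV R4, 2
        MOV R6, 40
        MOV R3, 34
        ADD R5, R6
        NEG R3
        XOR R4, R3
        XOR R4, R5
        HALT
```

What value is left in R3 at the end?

R5=2
R4=2
R6=40
R3=34
R5=2+40=42
R3=-(34)=-34
R4=2^(-34)=-36
R4=(-36)^42=-10
halt.

-34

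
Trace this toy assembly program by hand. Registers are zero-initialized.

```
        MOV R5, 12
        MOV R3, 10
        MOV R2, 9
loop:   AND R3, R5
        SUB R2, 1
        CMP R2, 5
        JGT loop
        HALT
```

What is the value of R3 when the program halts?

8

R5=12
R3=10
R2=9
R3=10&12=8
R2=9-1=8
CMP R2, 5  (cmp 8,5)
JGT loop: taken
R3=8&12=8
R2=8-1=7
CMP R2, 5  (cmp 7,5)
JGT loop: taken
R3=8&12=8
R2=7-1=6
CMP R2, 5  (cmp 6,5)
JGT loop: taken
R3=8&12=8
R2=6-1=5
CMP R2, 5  (cmp 5,5)
JGT loop: not taken
halt.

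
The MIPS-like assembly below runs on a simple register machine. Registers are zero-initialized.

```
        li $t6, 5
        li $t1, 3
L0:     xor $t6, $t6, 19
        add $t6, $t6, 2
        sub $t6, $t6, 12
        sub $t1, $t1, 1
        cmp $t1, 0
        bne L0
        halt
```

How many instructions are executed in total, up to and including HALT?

li $t6, 5 → $t6=5
li $t1, 3 → $t1=3
xor $t6, $t6, 19 → $t6=5^19=22
add $t6, $t6, 2 → $t6=22+2=24
sub $t6, $t6, 12 → $t6=24-12=12
sub $t1, $t1, 1 → $t1=3-1=2
cmp $t1, 0  (cmp 2,0)
bne L0: taken
xor $t6, $t6, 19 → $t6=12^19=31
add $t6, $t6, 2 → $t6=31+2=33
sub $t6, $t6, 12 → $t6=33-12=21
sub $t1, $t1, 1 → $t1=2-1=1
cmp $t1, 0  (cmp 1,0)
bne L0: taken
xor $t6, $t6, 19 → $t6=21^19=6
add $t6, $t6, 2 → $t6=6+2=8
sub $t6, $t6, 12 → $t6=8-12=-4
sub $t1, $t1, 1 → $t1=1-1=0
cmp $t1, 0  (cmp 0,0)
bne L0: not taken
halt.
Total executed instructions: 21.

21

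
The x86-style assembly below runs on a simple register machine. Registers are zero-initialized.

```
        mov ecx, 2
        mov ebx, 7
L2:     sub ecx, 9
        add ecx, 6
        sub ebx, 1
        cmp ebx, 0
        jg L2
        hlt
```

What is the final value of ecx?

ecx=2
ebx=7
ecx=2-9=-7
ecx=(-7)+6=-1
ebx=7-1=6
cmp ebx, 0  (cmp 6,0)
jg L2: taken
ecx=(-1)-9=-10
ecx=(-10)+6=-4
ebx=6-1=5
cmp ebx, 0  (cmp 5,0)
jg L2: taken
ecx=(-4)-9=-13
ecx=(-13)+6=-7
ebx=5-1=4
cmp ebx, 0  (cmp 4,0)
jg L2: taken
ecx=(-7)-9=-16
ecx=(-16)+6=-10
ebx=4-1=3
cmp ebx, 0  (cmp 3,0)
jg L2: taken
ecx=(-10)-9=-19
ecx=(-19)+6=-13
ebx=3-1=2
cmp ebx, 0  (cmp 2,0)
jg L2: taken
ecx=(-13)-9=-22
ecx=(-22)+6=-16
ebx=2-1=1
cmp ebx, 0  (cmp 1,0)
jg L2: taken
ecx=(-16)-9=-25
ecx=(-25)+6=-19
ebx=1-1=0
cmp ebx, 0  (cmp 0,0)
jg L2: not taken
halt.

-19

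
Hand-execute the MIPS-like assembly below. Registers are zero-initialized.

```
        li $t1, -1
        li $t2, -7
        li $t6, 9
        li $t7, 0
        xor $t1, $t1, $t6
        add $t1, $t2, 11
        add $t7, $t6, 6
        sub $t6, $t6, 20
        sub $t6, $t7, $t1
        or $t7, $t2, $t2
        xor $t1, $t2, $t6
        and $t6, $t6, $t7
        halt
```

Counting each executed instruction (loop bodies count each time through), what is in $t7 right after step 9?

15

after li $t1, -1: $t1=-1
after li $t2, -7: $t2=-7
after li $t6, 9: $t6=9
after li $t7, 0: $t7=0
after xor $t1, $t1, $t6: $t1=(-1)^9=-10
after add $t1, $t2, 11: $t1=(-7)+11=4
after add $t7, $t6, 6: $t7=9+6=15
after sub $t6, $t6, 20: $t6=9-20=-11
after sub $t6, $t7, $t1: $t6=15-4=11
After step 9: $t7 = 15.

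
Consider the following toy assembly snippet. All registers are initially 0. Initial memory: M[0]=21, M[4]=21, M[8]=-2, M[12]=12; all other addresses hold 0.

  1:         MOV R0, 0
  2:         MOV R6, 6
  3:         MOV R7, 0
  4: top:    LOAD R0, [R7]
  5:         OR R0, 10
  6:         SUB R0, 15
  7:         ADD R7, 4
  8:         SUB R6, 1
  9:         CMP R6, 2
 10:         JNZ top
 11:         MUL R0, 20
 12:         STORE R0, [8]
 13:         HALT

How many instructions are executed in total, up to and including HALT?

34

after MOV R0, 0: R0=0
after MOV R6, 6: R6=6
after MOV R7, 0: R7=0
after LOAD R0, [R7]: R0=M[0]=21
after OR R0, 10: R0=21|10=31
after SUB R0, 15: R0=31-15=16
after ADD R7, 4: R7=0+4=4
after SUB R6, 1: R6=6-1=5
CMP R6, 2  (cmp 5,2)
JNZ top: taken
after LOAD R0, [R7]: R0=M[4]=21
after OR R0, 10: R0=21|10=31
after SUB R0, 15: R0=31-15=16
after ADD R7, 4: R7=4+4=8
after SUB R6, 1: R6=5-1=4
CMP R6, 2  (cmp 4,2)
JNZ top: taken
after LOAD R0, [R7]: R0=M[8]=-2
after OR R0, 10: R0=(-2)|10=-2
after SUB R0, 15: R0=(-2)-15=-17
after ADD R7, 4: R7=8+4=12
after SUB R6, 1: R6=4-1=3
CMP R6, 2  (cmp 3,2)
JNZ top: taken
after LOAD R0, [R7]: R0=M[12]=12
after OR R0, 10: R0=12|10=14
after SUB R0, 15: R0=14-15=-1
after ADD R7, 4: R7=12+4=16
after SUB R6, 1: R6=3-1=2
CMP R6, 2  (cmp 2,2)
JNZ top: not taken
after MUL R0, 20: R0=(-1)*20=-20
STORE R0, [8] → M[8]=-20
halt.
Total executed instructions: 34.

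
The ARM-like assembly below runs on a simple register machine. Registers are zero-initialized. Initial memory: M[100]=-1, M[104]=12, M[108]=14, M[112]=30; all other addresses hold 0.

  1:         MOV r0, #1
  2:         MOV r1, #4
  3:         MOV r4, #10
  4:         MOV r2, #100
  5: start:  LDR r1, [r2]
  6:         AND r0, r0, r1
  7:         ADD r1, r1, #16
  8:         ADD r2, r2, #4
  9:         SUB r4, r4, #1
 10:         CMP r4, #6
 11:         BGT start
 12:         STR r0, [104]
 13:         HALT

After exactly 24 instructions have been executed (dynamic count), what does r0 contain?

0

MOV r0, #1 → r0=1
MOV r1, #4 → r1=4
MOV r4, #10 → r4=10
MOV r2, #100 → r2=100
LDR r1, [r2] → r1=M[100]=-1
AND r0, r0, r1 → r0=1&(-1)=1
ADD r1, r1, #16 → r1=(-1)+16=15
ADD r2, r2, #4 → r2=100+4=104
SUB r4, r4, #1 → r4=10-1=9
CMP r4, #6  (cmp 9,6)
BGT start: taken
LDR r1, [r2] → r1=M[104]=12
AND r0, r0, r1 → r0=1&12=0
ADD r1, r1, #16 → r1=12+16=28
ADD r2, r2, #4 → r2=104+4=108
SUB r4, r4, #1 → r4=9-1=8
CMP r4, #6  (cmp 8,6)
BGT start: taken
LDR r1, [r2] → r1=M[108]=14
AND r0, r0, r1 → r0=0&14=0
ADD r1, r1, #16 → r1=14+16=30
ADD r2, r2, #4 → r2=108+4=112
SUB r4, r4, #1 → r4=8-1=7
CMP r4, #6  (cmp 7,6)
After step 24: r0 = 0.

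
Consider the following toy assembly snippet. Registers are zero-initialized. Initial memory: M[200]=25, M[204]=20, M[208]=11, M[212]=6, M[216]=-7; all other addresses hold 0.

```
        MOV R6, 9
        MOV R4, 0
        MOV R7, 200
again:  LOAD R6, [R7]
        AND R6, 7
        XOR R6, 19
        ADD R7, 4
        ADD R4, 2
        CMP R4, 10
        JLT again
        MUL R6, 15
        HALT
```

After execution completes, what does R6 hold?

270

R6=9
R4=0
R7=200
R6=M[200]=25
R6=25&7=1
R6=1^19=18
R7=200+4=204
R4=0+2=2
CMP R4, 10  (cmp 2,10)
JLT again: taken
R6=M[204]=20
R6=20&7=4
R6=4^19=23
R7=204+4=208
R4=2+2=4
CMP R4, 10  (cmp 4,10)
JLT again: taken
R6=M[208]=11
R6=11&7=3
R6=3^19=16
R7=208+4=212
R4=4+2=6
CMP R4, 10  (cmp 6,10)
JLT again: taken
R6=M[212]=6
R6=6&7=6
R6=6^19=21
R7=212+4=216
R4=6+2=8
CMP R4, 10  (cmp 8,10)
JLT again: taken
R6=M[216]=-7
R6=(-7)&7=1
R6=1^19=18
R7=216+4=220
R4=8+2=10
CMP R4, 10  (cmp 10,10)
JLT again: not taken
R6=18*15=270
halt.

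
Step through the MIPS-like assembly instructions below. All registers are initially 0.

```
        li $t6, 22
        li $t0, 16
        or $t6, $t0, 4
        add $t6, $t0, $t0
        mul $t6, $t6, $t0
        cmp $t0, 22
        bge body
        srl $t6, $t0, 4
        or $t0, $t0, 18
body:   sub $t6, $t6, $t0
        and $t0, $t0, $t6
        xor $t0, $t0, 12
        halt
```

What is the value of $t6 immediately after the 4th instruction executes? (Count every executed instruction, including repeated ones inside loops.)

32

after li $t6, 22: $t6=22
after li $t0, 16: $t0=16
after or $t6, $t0, 4: $t6=16|4=20
after add $t6, $t0, $t0: $t6=16+16=32
After step 4: $t6 = 32.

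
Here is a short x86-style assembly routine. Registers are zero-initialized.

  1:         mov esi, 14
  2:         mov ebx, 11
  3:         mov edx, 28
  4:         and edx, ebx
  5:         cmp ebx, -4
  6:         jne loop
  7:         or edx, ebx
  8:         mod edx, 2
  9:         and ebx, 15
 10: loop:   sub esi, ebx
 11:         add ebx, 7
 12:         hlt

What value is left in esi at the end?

3

mov esi, 14 → esi=14
mov ebx, 11 → ebx=11
mov edx, 28 → edx=28
and edx, ebx → edx=28&11=8
cmp ebx, -4  (cmp 11,-4)
jne loop: taken
sub esi, ebx → esi=14-11=3
add ebx, 7 → ebx=11+7=18
halt.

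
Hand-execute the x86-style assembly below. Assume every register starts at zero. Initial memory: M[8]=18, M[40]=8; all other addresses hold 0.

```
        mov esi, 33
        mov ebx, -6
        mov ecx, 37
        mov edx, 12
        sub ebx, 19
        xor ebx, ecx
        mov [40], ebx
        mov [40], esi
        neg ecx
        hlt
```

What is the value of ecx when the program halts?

after mov esi, 33: esi=33
after mov ebx, -6: ebx=-6
after mov ecx, 37: ecx=37
after mov edx, 12: edx=12
after sub ebx, 19: ebx=(-6)-19=-25
after xor ebx, ecx: ebx=(-25)^37=-62
mov [40], ebx → M[40]=-62
mov [40], esi → M[40]=33
after neg ecx: ecx=-(37)=-37
halt.

-37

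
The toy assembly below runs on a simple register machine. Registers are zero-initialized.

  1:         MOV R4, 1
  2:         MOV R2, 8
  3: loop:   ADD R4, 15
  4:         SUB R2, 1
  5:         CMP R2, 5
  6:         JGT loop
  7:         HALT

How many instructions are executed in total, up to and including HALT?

15

MOV R4, 1 → R4=1
MOV R2, 8 → R2=8
ADD R4, 15 → R4=1+15=16
SUB R2, 1 → R2=8-1=7
CMP R2, 5  (cmp 7,5)
JGT loop: taken
ADD R4, 15 → R4=16+15=31
SUB R2, 1 → R2=7-1=6
CMP R2, 5  (cmp 6,5)
JGT loop: taken
ADD R4, 15 → R4=31+15=46
SUB R2, 1 → R2=6-1=5
CMP R2, 5  (cmp 5,5)
JGT loop: not taken
halt.
Total executed instructions: 15.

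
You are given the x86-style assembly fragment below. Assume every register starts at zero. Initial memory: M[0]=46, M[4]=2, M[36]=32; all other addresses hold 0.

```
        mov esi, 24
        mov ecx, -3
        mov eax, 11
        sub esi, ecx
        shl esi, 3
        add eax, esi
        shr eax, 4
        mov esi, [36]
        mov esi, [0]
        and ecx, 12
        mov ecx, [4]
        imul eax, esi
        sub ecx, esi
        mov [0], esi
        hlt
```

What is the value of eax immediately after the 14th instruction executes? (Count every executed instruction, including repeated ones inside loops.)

644

mov esi, 24 → esi=24
mov ecx, -3 → ecx=-3
mov eax, 11 → eax=11
sub esi, ecx → esi=24-(-3)=27
shl esi, 3 → esi=27<<3=216
add eax, esi → eax=11+216=227
shr eax, 4 → eax=227>>4=14
mov esi, [36] → esi=M[36]=32
mov esi, [0] → esi=M[0]=46
and ecx, 12 → ecx=(-3)&12=12
mov ecx, [4] → ecx=M[4]=2
imul eax, esi → eax=14*46=644
sub ecx, esi → ecx=2-46=-44
mov [0], esi → M[0]=46
After step 14: eax = 644.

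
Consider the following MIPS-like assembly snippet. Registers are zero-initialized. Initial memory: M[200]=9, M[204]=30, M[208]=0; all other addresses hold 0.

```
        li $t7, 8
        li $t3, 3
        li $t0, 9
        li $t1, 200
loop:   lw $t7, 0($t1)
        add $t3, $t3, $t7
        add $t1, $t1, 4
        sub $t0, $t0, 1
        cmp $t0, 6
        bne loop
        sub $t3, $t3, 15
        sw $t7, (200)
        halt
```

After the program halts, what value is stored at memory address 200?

li $t7, 8 → $t7=8
li $t3, 3 → $t3=3
li $t0, 9 → $t0=9
li $t1, 200 → $t1=200
lw $t7, 0($t1) → $t7=M[200]=9
add $t3, $t3, $t7 → $t3=3+9=12
add $t1, $t1, 4 → $t1=200+4=204
sub $t0, $t0, 1 → $t0=9-1=8
cmp $t0, 6  (cmp 8,6)
bne loop: taken
lw $t7, 0($t1) → $t7=M[204]=30
add $t3, $t3, $t7 → $t3=12+30=42
add $t1, $t1, 4 → $t1=204+4=208
sub $t0, $t0, 1 → $t0=8-1=7
cmp $t0, 6  (cmp 7,6)
bne loop: taken
lw $t7, 0($t1) → $t7=M[208]=0
add $t3, $t3, $t7 → $t3=42+0=42
add $t1, $t1, 4 → $t1=208+4=212
sub $t0, $t0, 1 → $t0=7-1=6
cmp $t0, 6  (cmp 6,6)
bne loop: not taken
sub $t3, $t3, 15 → $t3=42-15=27
sw $t7, (200) → M[200]=0
halt.

0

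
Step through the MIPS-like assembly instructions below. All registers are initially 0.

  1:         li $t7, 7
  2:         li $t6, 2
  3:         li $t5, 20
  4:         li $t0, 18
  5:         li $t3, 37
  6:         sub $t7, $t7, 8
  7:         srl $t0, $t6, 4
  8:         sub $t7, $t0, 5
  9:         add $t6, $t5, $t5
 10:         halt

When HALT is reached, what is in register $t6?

li $t7, 7 → $t7=7
li $t6, 2 → $t6=2
li $t5, 20 → $t5=20
li $t0, 18 → $t0=18
li $t3, 37 → $t3=37
sub $t7, $t7, 8 → $t7=7-8=-1
srl $t0, $t6, 4 → $t0=2>>4=0
sub $t7, $t0, 5 → $t7=0-5=-5
add $t6, $t5, $t5 → $t6=20+20=40
halt.

40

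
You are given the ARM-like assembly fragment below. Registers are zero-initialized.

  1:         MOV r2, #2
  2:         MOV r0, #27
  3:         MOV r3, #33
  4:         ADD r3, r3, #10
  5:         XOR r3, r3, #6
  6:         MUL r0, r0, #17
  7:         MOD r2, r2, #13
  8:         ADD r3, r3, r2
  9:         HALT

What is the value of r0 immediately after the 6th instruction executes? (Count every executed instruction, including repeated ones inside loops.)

459

r2=2
r0=27
r3=33
r3=33+10=43
r3=43^6=45
r0=27*17=459
After step 6: r0 = 459.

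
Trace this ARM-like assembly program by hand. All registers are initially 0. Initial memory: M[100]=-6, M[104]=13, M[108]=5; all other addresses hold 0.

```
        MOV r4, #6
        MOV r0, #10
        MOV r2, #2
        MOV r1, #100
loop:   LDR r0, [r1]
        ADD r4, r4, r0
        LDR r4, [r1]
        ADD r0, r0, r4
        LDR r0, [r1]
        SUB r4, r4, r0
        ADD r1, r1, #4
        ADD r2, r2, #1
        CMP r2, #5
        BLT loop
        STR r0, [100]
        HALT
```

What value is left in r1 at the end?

MOV r4, #6 → r4=6
MOV r0, #10 → r0=10
MOV r2, #2 → r2=2
MOV r1, #100 → r1=100
LDR r0, [r1] → r0=M[100]=-6
ADD r4, r4, r0 → r4=6+(-6)=0
LDR r4, [r1] → r4=M[100]=-6
ADD r0, r0, r4 → r0=(-6)+(-6)=-12
LDR r0, [r1] → r0=M[100]=-6
SUB r4, r4, r0 → r4=(-6)-(-6)=0
ADD r1, r1, #4 → r1=100+4=104
ADD r2, r2, #1 → r2=2+1=3
CMP r2, #5  (cmp 3,5)
BLT loop: taken
LDR r0, [r1] → r0=M[104]=13
ADD r4, r4, r0 → r4=0+13=13
LDR r4, [r1] → r4=M[104]=13
ADD r0, r0, r4 → r0=13+13=26
LDR r0, [r1] → r0=M[104]=13
SUB r4, r4, r0 → r4=13-13=0
ADD r1, r1, #4 → r1=104+4=108
ADD r2, r2, #1 → r2=3+1=4
CMP r2, #5  (cmp 4,5)
BLT loop: taken
LDR r0, [r1] → r0=M[108]=5
ADD r4, r4, r0 → r4=0+5=5
LDR r4, [r1] → r4=M[108]=5
ADD r0, r0, r4 → r0=5+5=10
LDR r0, [r1] → r0=M[108]=5
SUB r4, r4, r0 → r4=5-5=0
ADD r1, r1, #4 → r1=108+4=112
ADD r2, r2, #1 → r2=4+1=5
CMP r2, #5  (cmp 5,5)
BLT loop: not taken
STR r0, [100] → M[100]=5
halt.

112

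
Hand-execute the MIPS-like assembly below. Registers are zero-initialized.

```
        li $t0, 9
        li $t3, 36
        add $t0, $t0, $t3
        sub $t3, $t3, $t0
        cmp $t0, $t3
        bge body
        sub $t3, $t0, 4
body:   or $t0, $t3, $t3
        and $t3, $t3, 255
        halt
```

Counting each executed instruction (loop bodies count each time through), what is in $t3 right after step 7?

-9

li $t0, 9 → $t0=9
li $t3, 36 → $t3=36
add $t0, $t0, $t3 → $t0=9+36=45
sub $t3, $t3, $t0 → $t3=36-45=-9
cmp $t0, $t3  (cmp 45,-9)
bge body: taken
or $t0, $t3, $t3 → $t0=(-9)|(-9)=-9
After step 7: $t3 = -9.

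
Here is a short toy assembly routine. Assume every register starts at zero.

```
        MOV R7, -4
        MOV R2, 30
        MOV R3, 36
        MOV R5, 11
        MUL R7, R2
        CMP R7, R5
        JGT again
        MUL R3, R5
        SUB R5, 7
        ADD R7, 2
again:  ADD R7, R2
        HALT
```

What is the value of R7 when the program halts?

after MOV R7, -4: R7=-4
after MOV R2, 30: R2=30
after MOV R3, 36: R3=36
after MOV R5, 11: R5=11
after MUL R7, R2: R7=(-4)*30=-120
CMP R7, R5  (cmp -120,11)
JGT again: not taken
after MUL R3, R5: R3=36*11=396
after SUB R5, 7: R5=11-7=4
after ADD R7, 2: R7=(-120)+2=-118
after ADD R7, R2: R7=(-118)+30=-88
halt.

-88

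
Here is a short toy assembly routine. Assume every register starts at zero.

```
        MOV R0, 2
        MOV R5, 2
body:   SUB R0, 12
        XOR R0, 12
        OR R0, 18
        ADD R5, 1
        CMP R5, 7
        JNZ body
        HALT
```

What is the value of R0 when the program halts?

MOV R0, 2 → R0=2
MOV R5, 2 → R5=2
SUB R0, 12 → R0=2-12=-10
XOR R0, 12 → R0=(-10)^12=-6
OR R0, 18 → R0=(-6)|18=-6
ADD R5, 1 → R5=2+1=3
CMP R5, 7  (cmp 3,7)
JNZ body: taken
SUB R0, 12 → R0=(-6)-12=-18
XOR R0, 12 → R0=(-18)^12=-30
OR R0, 18 → R0=(-30)|18=-14
ADD R5, 1 → R5=3+1=4
CMP R5, 7  (cmp 4,7)
JNZ body: taken
SUB R0, 12 → R0=(-14)-12=-26
XOR R0, 12 → R0=(-26)^12=-22
OR R0, 18 → R0=(-22)|18=-6
ADD R5, 1 → R5=4+1=5
CMP R5, 7  (cmp 5,7)
JNZ body: taken
SUB R0, 12 → R0=(-6)-12=-18
XOR R0, 12 → R0=(-18)^12=-30
OR R0, 18 → R0=(-30)|18=-14
ADD R5, 1 → R5=5+1=6
CMP R5, 7  (cmp 6,7)
JNZ body: taken
SUB R0, 12 → R0=(-14)-12=-26
XOR R0, 12 → R0=(-26)^12=-22
OR R0, 18 → R0=(-22)|18=-6
ADD R5, 1 → R5=6+1=7
CMP R5, 7  (cmp 7,7)
JNZ body: not taken
halt.

-6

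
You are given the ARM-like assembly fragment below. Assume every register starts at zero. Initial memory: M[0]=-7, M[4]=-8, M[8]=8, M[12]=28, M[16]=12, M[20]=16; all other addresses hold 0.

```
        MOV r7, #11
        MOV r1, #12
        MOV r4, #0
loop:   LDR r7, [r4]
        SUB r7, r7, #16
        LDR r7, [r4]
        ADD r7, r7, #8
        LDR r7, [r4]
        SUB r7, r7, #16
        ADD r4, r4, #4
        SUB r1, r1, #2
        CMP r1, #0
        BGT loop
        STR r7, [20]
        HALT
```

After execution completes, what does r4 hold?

24

MOV r7, #11 → r7=11
MOV r1, #12 → r1=12
MOV r4, #0 → r4=0
LDR r7, [r4] → r7=M[0]=-7
SUB r7, r7, #16 → r7=(-7)-16=-23
LDR r7, [r4] → r7=M[0]=-7
ADD r7, r7, #8 → r7=(-7)+8=1
LDR r7, [r4] → r7=M[0]=-7
SUB r7, r7, #16 → r7=(-7)-16=-23
ADD r4, r4, #4 → r4=0+4=4
SUB r1, r1, #2 → r1=12-2=10
CMP r1, #0  (cmp 10,0)
BGT loop: taken
LDR r7, [r4] → r7=M[4]=-8
SUB r7, r7, #16 → r7=(-8)-16=-24
LDR r7, [r4] → r7=M[4]=-8
ADD r7, r7, #8 → r7=(-8)+8=0
LDR r7, [r4] → r7=M[4]=-8
SUB r7, r7, #16 → r7=(-8)-16=-24
ADD r4, r4, #4 → r4=4+4=8
SUB r1, r1, #2 → r1=10-2=8
CMP r1, #0  (cmp 8,0)
BGT loop: taken
LDR r7, [r4] → r7=M[8]=8
SUB r7, r7, #16 → r7=8-16=-8
LDR r7, [r4] → r7=M[8]=8
ADD r7, r7, #8 → r7=8+8=16
LDR r7, [r4] → r7=M[8]=8
SUB r7, r7, #16 → r7=8-16=-8
ADD r4, r4, #4 → r4=8+4=12
SUB r1, r1, #2 → r1=8-2=6
CMP r1, #0  (cmp 6,0)
BGT loop: taken
LDR r7, [r4] → r7=M[12]=28
SUB r7, r7, #16 → r7=28-16=12
LDR r7, [r4] → r7=M[12]=28
ADD r7, r7, #8 → r7=28+8=36
LDR r7, [r4] → r7=M[12]=28
SUB r7, r7, #16 → r7=28-16=12
ADD r4, r4, #4 → r4=12+4=16
SUB r1, r1, #2 → r1=6-2=4
CMP r1, #0  (cmp 4,0)
BGT loop: taken
LDR r7, [r4] → r7=M[16]=12
SUB r7, r7, #16 → r7=12-16=-4
LDR r7, [r4] → r7=M[16]=12
ADD r7, r7, #8 → r7=12+8=20
LDR r7, [r4] → r7=M[16]=12
SUB r7, r7, #16 → r7=12-16=-4
ADD r4, r4, #4 → r4=16+4=20
SUB r1, r1, #2 → r1=4-2=2
CMP r1, #0  (cmp 2,0)
BGT loop: taken
LDR r7, [r4] → r7=M[20]=16
SUB r7, r7, #16 → r7=16-16=0
LDR r7, [r4] → r7=M[20]=16
ADD r7, r7, #8 → r7=16+8=24
LDR r7, [r4] → r7=M[20]=16
SUB r7, r7, #16 → r7=16-16=0
ADD r4, r4, #4 → r4=20+4=24
SUB r1, r1, #2 → r1=2-2=0
CMP r1, #0  (cmp 0,0)
BGT loop: not taken
STR r7, [20] → M[20]=0
halt.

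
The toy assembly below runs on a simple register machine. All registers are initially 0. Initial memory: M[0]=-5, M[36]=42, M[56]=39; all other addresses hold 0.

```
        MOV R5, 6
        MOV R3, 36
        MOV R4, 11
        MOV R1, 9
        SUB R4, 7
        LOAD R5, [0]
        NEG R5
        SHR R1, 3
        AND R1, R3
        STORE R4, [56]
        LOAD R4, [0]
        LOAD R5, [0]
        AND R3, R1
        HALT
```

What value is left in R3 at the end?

0

after MOV R5, 6: R5=6
after MOV R3, 36: R3=36
after MOV R4, 11: R4=11
after MOV R1, 9: R1=9
after SUB R4, 7: R4=11-7=4
after LOAD R5, [0]: R5=M[0]=-5
after NEG R5: R5=-(-5)=5
after SHR R1, 3: R1=9>>3=1
after AND R1, R3: R1=1&36=0
STORE R4, [56] → M[56]=4
after LOAD R4, [0]: R4=M[0]=-5
after LOAD R5, [0]: R5=M[0]=-5
after AND R3, R1: R3=36&0=0
halt.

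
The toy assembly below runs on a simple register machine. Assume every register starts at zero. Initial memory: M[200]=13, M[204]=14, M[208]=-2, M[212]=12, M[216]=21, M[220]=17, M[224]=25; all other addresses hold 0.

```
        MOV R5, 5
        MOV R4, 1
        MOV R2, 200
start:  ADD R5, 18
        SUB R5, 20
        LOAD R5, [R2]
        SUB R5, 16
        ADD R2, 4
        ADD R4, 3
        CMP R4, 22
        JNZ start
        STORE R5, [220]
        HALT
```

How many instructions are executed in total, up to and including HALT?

61

MOV R5, 5 → R5=5
MOV R4, 1 → R4=1
MOV R2, 200 → R2=200
ADD R5, 18 → R5=5+18=23
SUB R5, 20 → R5=23-20=3
LOAD R5, [R2] → R5=M[200]=13
SUB R5, 16 → R5=13-16=-3
ADD R2, 4 → R2=200+4=204
ADD R4, 3 → R4=1+3=4
CMP R4, 22  (cmp 4,22)
JNZ start: taken
ADD R5, 18 → R5=(-3)+18=15
SUB R5, 20 → R5=15-20=-5
LOAD R5, [R2] → R5=M[204]=14
SUB R5, 16 → R5=14-16=-2
ADD R2, 4 → R2=204+4=208
ADD R4, 3 → R4=4+3=7
CMP R4, 22  (cmp 7,22)
JNZ start: taken
ADD R5, 18 → R5=(-2)+18=16
SUB R5, 20 → R5=16-20=-4
LOAD R5, [R2] → R5=M[208]=-2
SUB R5, 16 → R5=(-2)-16=-18
ADD R2, 4 → R2=208+4=212
ADD R4, 3 → R4=7+3=10
CMP R4, 22  (cmp 10,22)
JNZ start: taken
ADD R5, 18 → R5=(-18)+18=0
SUB R5, 20 → R5=0-20=-20
LOAD R5, [R2] → R5=M[212]=12
SUB R5, 16 → R5=12-16=-4
ADD R2, 4 → R2=212+4=216
ADD R4, 3 → R4=10+3=13
CMP R4, 22  (cmp 13,22)
JNZ start: taken
ADD R5, 18 → R5=(-4)+18=14
SUB R5, 20 → R5=14-20=-6
LOAD R5, [R2] → R5=M[216]=21
SUB R5, 16 → R5=21-16=5
ADD R2, 4 → R2=216+4=220
ADD R4, 3 → R4=13+3=16
CMP R4, 22  (cmp 16,22)
JNZ start: taken
ADD R5, 18 → R5=5+18=23
SUB R5, 20 → R5=23-20=3
LOAD R5, [R2] → R5=M[220]=17
SUB R5, 16 → R5=17-16=1
ADD R2, 4 → R2=220+4=224
ADD R4, 3 → R4=16+3=19
CMP R4, 22  (cmp 19,22)
JNZ start: taken
ADD R5, 18 → R5=1+18=19
SUB R5, 20 → R5=19-20=-1
LOAD R5, [R2] → R5=M[224]=25
SUB R5, 16 → R5=25-16=9
ADD R2, 4 → R2=224+4=228
ADD R4, 3 → R4=19+3=22
CMP R4, 22  (cmp 22,22)
JNZ start: not taken
STORE R5, [220] → M[220]=9
halt.
Total executed instructions: 61.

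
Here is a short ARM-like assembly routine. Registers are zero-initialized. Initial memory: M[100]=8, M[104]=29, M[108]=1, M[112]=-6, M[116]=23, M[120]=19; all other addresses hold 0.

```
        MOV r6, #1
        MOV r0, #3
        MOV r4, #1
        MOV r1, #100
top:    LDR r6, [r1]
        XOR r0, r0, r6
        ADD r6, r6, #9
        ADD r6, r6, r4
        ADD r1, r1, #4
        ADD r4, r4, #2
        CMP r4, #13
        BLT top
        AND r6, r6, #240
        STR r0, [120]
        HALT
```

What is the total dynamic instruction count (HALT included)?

55

MOV r6, #1 → r6=1
MOV r0, #3 → r0=3
MOV r4, #1 → r4=1
MOV r1, #100 → r1=100
LDR r6, [r1] → r6=M[100]=8
XOR r0, r0, r6 → r0=3^8=11
ADD r6, r6, #9 → r6=8+9=17
ADD r6, r6, r4 → r6=17+1=18
ADD r1, r1, #4 → r1=100+4=104
ADD r4, r4, #2 → r4=1+2=3
CMP r4, #13  (cmp 3,13)
BLT top: taken
LDR r6, [r1] → r6=M[104]=29
XOR r0, r0, r6 → r0=11^29=22
ADD r6, r6, #9 → r6=29+9=38
ADD r6, r6, r4 → r6=38+3=41
ADD r1, r1, #4 → r1=104+4=108
ADD r4, r4, #2 → r4=3+2=5
CMP r4, #13  (cmp 5,13)
BLT top: taken
LDR r6, [r1] → r6=M[108]=1
XOR r0, r0, r6 → r0=22^1=23
ADD r6, r6, #9 → r6=1+9=10
ADD r6, r6, r4 → r6=10+5=15
ADD r1, r1, #4 → r1=108+4=112
ADD r4, r4, #2 → r4=5+2=7
CMP r4, #13  (cmp 7,13)
BLT top: taken
LDR r6, [r1] → r6=M[112]=-6
XOR r0, r0, r6 → r0=23^(-6)=-19
ADD r6, r6, #9 → r6=(-6)+9=3
ADD r6, r6, r4 → r6=3+7=10
ADD r1, r1, #4 → r1=112+4=116
ADD r4, r4, #2 → r4=7+2=9
CMP r4, #13  (cmp 9,13)
BLT top: taken
LDR r6, [r1] → r6=M[116]=23
XOR r0, r0, r6 → r0=(-19)^23=-6
ADD r6, r6, #9 → r6=23+9=32
ADD r6, r6, r4 → r6=32+9=41
ADD r1, r1, #4 → r1=116+4=120
ADD r4, r4, #2 → r4=9+2=11
CMP r4, #13  (cmp 11,13)
BLT top: taken
LDR r6, [r1] → r6=M[120]=19
XOR r0, r0, r6 → r0=(-6)^19=-23
ADD r6, r6, #9 → r6=19+9=28
ADD r6, r6, r4 → r6=28+11=39
ADD r1, r1, #4 → r1=120+4=124
ADD r4, r4, #2 → r4=11+2=13
CMP r4, #13  (cmp 13,13)
BLT top: not taken
AND r6, r6, #240 → r6=39&240=32
STR r0, [120] → M[120]=-23
halt.
Total executed instructions: 55.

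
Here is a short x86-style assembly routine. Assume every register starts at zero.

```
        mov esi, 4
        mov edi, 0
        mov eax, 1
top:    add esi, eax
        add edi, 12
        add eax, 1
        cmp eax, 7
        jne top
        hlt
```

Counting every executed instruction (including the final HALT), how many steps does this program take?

after mov esi, 4: esi=4
after mov edi, 0: edi=0
after mov eax, 1: eax=1
after add esi, eax: esi=4+1=5
after add edi, 12: edi=0+12=12
after add eax, 1: eax=1+1=2
cmp eax, 7  (cmp 2,7)
jne top: taken
after add esi, eax: esi=5+2=7
after add edi, 12: edi=12+12=24
after add eax, 1: eax=2+1=3
cmp eax, 7  (cmp 3,7)
jne top: taken
after add esi, eax: esi=7+3=10
after add edi, 12: edi=24+12=36
after add eax, 1: eax=3+1=4
cmp eax, 7  (cmp 4,7)
jne top: taken
after add esi, eax: esi=10+4=14
after add edi, 12: edi=36+12=48
after add eax, 1: eax=4+1=5
cmp eax, 7  (cmp 5,7)
jne top: taken
after add esi, eax: esi=14+5=19
after add edi, 12: edi=48+12=60
after add eax, 1: eax=5+1=6
cmp eax, 7  (cmp 6,7)
jne top: taken
after add esi, eax: esi=19+6=25
after add edi, 12: edi=60+12=72
after add eax, 1: eax=6+1=7
cmp eax, 7  (cmp 7,7)
jne top: not taken
halt.
Total executed instructions: 34.

34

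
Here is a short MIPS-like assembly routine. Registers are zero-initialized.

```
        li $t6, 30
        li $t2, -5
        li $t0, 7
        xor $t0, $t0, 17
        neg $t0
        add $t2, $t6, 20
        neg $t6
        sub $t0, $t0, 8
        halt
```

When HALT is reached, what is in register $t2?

50

li $t6, 30 → $t6=30
li $t2, -5 → $t2=-5
li $t0, 7 → $t0=7
xor $t0, $t0, 17 → $t0=7^17=22
neg $t0 → $t0=-(22)=-22
add $t2, $t6, 20 → $t2=30+20=50
neg $t6 → $t6=-(30)=-30
sub $t0, $t0, 8 → $t0=(-22)-8=-30
halt.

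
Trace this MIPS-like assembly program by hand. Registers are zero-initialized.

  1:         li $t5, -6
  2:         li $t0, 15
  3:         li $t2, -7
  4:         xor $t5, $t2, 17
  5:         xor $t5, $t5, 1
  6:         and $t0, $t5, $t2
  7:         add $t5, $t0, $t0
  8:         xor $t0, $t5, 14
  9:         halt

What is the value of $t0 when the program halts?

after li $t5, -6: $t5=-6
after li $t0, 15: $t0=15
after li $t2, -7: $t2=-7
after xor $t5, $t2, 17: $t5=(-7)^17=-24
after xor $t5, $t5, 1: $t5=(-24)^1=-23
after and $t0, $t5, $t2: $t0=(-23)&(-7)=-23
after add $t5, $t0, $t0: $t5=(-23)+(-23)=-46
after xor $t0, $t5, 14: $t0=(-46)^14=-36
halt.

-36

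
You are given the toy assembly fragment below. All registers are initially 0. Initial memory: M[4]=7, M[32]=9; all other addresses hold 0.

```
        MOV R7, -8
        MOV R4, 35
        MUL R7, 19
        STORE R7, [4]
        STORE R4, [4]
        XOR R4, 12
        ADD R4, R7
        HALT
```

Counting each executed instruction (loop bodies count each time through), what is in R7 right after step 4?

R7=-8
R4=35
R7=(-8)*19=-152
STORE R7, [4] → M[4]=-152
After step 4: R7 = -152.

-152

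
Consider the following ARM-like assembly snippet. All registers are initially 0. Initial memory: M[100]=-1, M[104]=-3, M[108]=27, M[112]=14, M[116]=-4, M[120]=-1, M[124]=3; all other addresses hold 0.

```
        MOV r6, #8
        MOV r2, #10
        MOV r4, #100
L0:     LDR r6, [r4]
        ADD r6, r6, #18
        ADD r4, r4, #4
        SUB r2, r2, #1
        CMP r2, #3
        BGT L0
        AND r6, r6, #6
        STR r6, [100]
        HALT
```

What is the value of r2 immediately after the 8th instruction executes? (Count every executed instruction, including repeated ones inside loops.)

r6=8
r2=10
r4=100
r6=M[100]=-1
r6=(-1)+18=17
r4=100+4=104
r2=10-1=9
CMP r2, #3  (cmp 9,3)
After step 8: r2 = 9.

9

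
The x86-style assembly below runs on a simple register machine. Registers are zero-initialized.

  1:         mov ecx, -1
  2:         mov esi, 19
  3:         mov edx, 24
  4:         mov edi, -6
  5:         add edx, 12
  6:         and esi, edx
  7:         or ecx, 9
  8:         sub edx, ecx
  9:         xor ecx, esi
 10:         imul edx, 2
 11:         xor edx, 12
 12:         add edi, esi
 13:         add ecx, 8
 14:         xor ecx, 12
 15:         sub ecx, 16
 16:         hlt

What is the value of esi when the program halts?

ecx=-1
esi=19
edx=24
edi=-6
edx=24+12=36
esi=19&36=0
ecx=(-1)|9=-1
edx=36-(-1)=37
ecx=(-1)^0=-1
edx=37*2=74
edx=74^12=70
edi=(-6)+0=-6
ecx=(-1)+8=7
ecx=7^12=11
ecx=11-16=-5
halt.

0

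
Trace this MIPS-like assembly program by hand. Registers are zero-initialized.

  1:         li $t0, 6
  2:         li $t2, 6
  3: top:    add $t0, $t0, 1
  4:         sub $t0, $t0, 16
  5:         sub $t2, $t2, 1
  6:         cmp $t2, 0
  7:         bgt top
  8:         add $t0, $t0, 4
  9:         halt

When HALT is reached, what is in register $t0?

-80

after li $t0, 6: $t0=6
after li $t2, 6: $t2=6
after add $t0, $t0, 1: $t0=6+1=7
after sub $t0, $t0, 16: $t0=7-16=-9
after sub $t2, $t2, 1: $t2=6-1=5
cmp $t2, 0  (cmp 5,0)
bgt top: taken
after add $t0, $t0, 1: $t0=(-9)+1=-8
after sub $t0, $t0, 16: $t0=(-8)-16=-24
after sub $t2, $t2, 1: $t2=5-1=4
cmp $t2, 0  (cmp 4,0)
bgt top: taken
after add $t0, $t0, 1: $t0=(-24)+1=-23
after sub $t0, $t0, 16: $t0=(-23)-16=-39
after sub $t2, $t2, 1: $t2=4-1=3
cmp $t2, 0  (cmp 3,0)
bgt top: taken
after add $t0, $t0, 1: $t0=(-39)+1=-38
after sub $t0, $t0, 16: $t0=(-38)-16=-54
after sub $t2, $t2, 1: $t2=3-1=2
cmp $t2, 0  (cmp 2,0)
bgt top: taken
after add $t0, $t0, 1: $t0=(-54)+1=-53
after sub $t0, $t0, 16: $t0=(-53)-16=-69
after sub $t2, $t2, 1: $t2=2-1=1
cmp $t2, 0  (cmp 1,0)
bgt top: taken
after add $t0, $t0, 1: $t0=(-69)+1=-68
after sub $t0, $t0, 16: $t0=(-68)-16=-84
after sub $t2, $t2, 1: $t2=1-1=0
cmp $t2, 0  (cmp 0,0)
bgt top: not taken
after add $t0, $t0, 4: $t0=(-84)+4=-80
halt.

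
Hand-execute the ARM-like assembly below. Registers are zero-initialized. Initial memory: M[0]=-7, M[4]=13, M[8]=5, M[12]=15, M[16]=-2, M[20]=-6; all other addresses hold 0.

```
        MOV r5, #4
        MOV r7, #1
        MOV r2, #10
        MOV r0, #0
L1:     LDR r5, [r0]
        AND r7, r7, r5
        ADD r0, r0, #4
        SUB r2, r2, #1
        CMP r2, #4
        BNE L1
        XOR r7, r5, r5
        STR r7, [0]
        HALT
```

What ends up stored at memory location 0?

0

r5=4
r7=1
r2=10
r0=0
r5=M[0]=-7
r7=1&(-7)=1
r0=0+4=4
r2=10-1=9
CMP r2, #4  (cmp 9,4)
BNE L1: taken
r5=M[4]=13
r7=1&13=1
r0=4+4=8
r2=9-1=8
CMP r2, #4  (cmp 8,4)
BNE L1: taken
r5=M[8]=5
r7=1&5=1
r0=8+4=12
r2=8-1=7
CMP r2, #4  (cmp 7,4)
BNE L1: taken
r5=M[12]=15
r7=1&15=1
r0=12+4=16
r2=7-1=6
CMP r2, #4  (cmp 6,4)
BNE L1: taken
r5=M[16]=-2
r7=1&(-2)=0
r0=16+4=20
r2=6-1=5
CMP r2, #4  (cmp 5,4)
BNE L1: taken
r5=M[20]=-6
r7=0&(-6)=0
r0=20+4=24
r2=5-1=4
CMP r2, #4  (cmp 4,4)
BNE L1: not taken
r7=(-6)^(-6)=0
STR r7, [0] → M[0]=0
halt.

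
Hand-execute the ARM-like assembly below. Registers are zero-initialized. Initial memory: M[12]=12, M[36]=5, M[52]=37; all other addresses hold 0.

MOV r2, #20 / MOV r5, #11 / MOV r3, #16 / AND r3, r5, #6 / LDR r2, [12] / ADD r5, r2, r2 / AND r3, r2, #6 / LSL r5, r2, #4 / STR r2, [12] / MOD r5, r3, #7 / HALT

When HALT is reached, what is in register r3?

4

r2=20
r5=11
r3=16
r3=11&6=2
r2=M[12]=12
r5=12+12=24
r3=12&6=4
r5=12<<4=192
STR r2, [12] → M[12]=12
r5=4%7=4
halt.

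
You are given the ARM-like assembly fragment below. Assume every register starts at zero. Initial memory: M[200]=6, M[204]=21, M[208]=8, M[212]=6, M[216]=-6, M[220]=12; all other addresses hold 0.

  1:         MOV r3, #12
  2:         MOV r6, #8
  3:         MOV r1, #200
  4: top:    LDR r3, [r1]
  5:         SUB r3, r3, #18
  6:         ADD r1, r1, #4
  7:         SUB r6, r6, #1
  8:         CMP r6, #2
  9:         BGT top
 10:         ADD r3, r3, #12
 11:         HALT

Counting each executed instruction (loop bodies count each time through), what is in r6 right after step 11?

MOV r3, #12 → r3=12
MOV r6, #8 → r6=8
MOV r1, #200 → r1=200
LDR r3, [r1] → r3=M[200]=6
SUB r3, r3, #18 → r3=6-18=-12
ADD r1, r1, #4 → r1=200+4=204
SUB r6, r6, #1 → r6=8-1=7
CMP r6, #2  (cmp 7,2)
BGT top: taken
LDR r3, [r1] → r3=M[204]=21
SUB r3, r3, #18 → r3=21-18=3
After step 11: r6 = 7.

7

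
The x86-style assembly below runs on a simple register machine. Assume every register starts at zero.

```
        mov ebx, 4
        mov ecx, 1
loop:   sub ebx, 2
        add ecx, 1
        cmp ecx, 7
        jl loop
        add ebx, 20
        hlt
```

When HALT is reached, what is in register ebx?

12

mov ebx, 4 → ebx=4
mov ecx, 1 → ecx=1
sub ebx, 2 → ebx=4-2=2
add ecx, 1 → ecx=1+1=2
cmp ecx, 7  (cmp 2,7)
jl loop: taken
sub ebx, 2 → ebx=2-2=0
add ecx, 1 → ecx=2+1=3
cmp ecx, 7  (cmp 3,7)
jl loop: taken
sub ebx, 2 → ebx=0-2=-2
add ecx, 1 → ecx=3+1=4
cmp ecx, 7  (cmp 4,7)
jl loop: taken
sub ebx, 2 → ebx=(-2)-2=-4
add ecx, 1 → ecx=4+1=5
cmp ecx, 7  (cmp 5,7)
jl loop: taken
sub ebx, 2 → ebx=(-4)-2=-6
add ecx, 1 → ecx=5+1=6
cmp ecx, 7  (cmp 6,7)
jl loop: taken
sub ebx, 2 → ebx=(-6)-2=-8
add ecx, 1 → ecx=6+1=7
cmp ecx, 7  (cmp 7,7)
jl loop: not taken
add ebx, 20 → ebx=(-8)+20=12
halt.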